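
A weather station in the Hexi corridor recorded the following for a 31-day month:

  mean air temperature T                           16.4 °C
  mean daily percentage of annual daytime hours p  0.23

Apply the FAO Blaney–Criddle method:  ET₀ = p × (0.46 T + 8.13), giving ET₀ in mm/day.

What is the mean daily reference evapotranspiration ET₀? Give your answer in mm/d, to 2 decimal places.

3.61 mm/d

ET₀ = 0.23 × (0.46 × 16.4 + 8.13) = 0.23 × 15.674 = 3.6050 mm/d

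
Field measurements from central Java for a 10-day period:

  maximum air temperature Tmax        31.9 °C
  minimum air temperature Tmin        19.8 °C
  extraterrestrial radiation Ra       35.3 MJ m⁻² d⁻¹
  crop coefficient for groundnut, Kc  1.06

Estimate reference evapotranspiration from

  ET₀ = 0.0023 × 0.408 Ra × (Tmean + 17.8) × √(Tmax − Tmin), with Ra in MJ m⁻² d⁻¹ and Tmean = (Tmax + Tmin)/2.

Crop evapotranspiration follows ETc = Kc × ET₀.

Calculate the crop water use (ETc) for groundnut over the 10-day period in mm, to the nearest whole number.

53 mm

Tmean = (31.9 + 19.8)/2 = 25.85 °C
0.408 Ra = 0.408 × 35.3 = 14.4024 mm/d equivalent
ET₀ = 0.0023 × 14.4024 × (25.85 + 17.8) × √12.1 = 0.0023 × 14.4024 × 43.65 × 3.4785 = 5.0297 mm/d
ETc = Kc × ET₀ = 1.06 × 5.0297 = 5.3315 mm/d
Over 10 days: 5.3315 × 10 = 53.315 mm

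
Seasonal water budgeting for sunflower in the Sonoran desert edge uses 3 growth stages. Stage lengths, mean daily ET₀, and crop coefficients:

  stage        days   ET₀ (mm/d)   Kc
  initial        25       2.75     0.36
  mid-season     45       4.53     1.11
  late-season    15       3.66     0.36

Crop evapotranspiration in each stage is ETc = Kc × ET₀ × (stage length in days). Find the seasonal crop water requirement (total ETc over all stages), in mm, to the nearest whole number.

initial: 0.36 × 2.75 × 25 = 24.75 mm
mid-season: 1.11 × 4.53 × 45 = 226.27 mm
late-season: 0.36 × 3.66 × 15 = 19.76 mm
Seasonal total = 270.78 mm

271 mm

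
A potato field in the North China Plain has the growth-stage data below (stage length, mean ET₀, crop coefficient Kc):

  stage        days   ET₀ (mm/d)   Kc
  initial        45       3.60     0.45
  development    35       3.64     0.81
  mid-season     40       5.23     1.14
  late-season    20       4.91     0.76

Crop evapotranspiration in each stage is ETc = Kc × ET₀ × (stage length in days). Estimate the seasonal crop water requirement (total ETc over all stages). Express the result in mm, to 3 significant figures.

489 mm

initial: 0.45 × 3.60 × 45 = 72.90 mm
development: 0.81 × 3.64 × 35 = 103.19 mm
mid-season: 1.14 × 5.23 × 40 = 238.49 mm
late-season: 0.76 × 4.91 × 20 = 74.63 mm
Seasonal total = 489.21 mm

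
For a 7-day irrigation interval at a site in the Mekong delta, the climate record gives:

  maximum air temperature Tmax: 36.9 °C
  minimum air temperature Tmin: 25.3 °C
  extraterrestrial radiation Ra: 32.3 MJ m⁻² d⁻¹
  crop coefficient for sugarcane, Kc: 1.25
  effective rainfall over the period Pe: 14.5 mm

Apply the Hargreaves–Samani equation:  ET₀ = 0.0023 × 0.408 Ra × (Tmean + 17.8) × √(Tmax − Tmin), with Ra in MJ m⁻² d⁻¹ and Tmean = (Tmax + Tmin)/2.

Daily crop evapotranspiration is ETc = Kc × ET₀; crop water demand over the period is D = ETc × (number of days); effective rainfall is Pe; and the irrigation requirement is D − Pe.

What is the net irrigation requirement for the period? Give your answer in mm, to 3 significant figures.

29.7 mm

Tmean = (36.9 + 25.3)/2 = 31.10 °C
0.408 Ra = 0.408 × 32.3 = 13.1784 mm/d equivalent
ET₀ = 0.0023 × 13.1784 × (31.10 + 17.8) × √11.6 = 0.0023 × 13.1784 × 48.90 × 3.4059 = 5.0481 mm/d
ETc = Kc × ET₀ = 1.25 × 5.0481 = 6.3101 mm/d
Crop demand D = ETc × 7 d = 6.3101 × 7 = 44.171 mm
D − Pe = 44.171 − 14.5 = 29.671 mm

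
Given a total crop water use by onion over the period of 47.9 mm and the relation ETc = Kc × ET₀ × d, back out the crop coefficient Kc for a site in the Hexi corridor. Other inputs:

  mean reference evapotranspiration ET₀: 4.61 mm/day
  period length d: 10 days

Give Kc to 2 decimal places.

1.04

ETc = Kc × ET₀ × d  ⇒  Kc = ETc / (ET₀ × d)
Kc = 47.9 / (4.61 × 10) = 47.9 / 46.10 = 1.0390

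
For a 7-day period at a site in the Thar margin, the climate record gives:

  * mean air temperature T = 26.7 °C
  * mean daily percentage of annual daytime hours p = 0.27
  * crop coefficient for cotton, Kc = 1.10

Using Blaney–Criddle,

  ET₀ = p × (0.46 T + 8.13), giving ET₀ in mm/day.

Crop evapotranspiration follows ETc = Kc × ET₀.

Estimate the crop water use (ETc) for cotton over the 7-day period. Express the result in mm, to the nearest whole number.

ET₀ = 0.27 × (0.46 × 26.7 + 8.13) = 0.27 × 20.412 = 5.5112 mm/d
ETc = Kc × ET₀ = 1.10 × 5.5112 = 6.0623 mm/d
Over 7 days: 6.0623 × 7 = 42.436 mm

42 mm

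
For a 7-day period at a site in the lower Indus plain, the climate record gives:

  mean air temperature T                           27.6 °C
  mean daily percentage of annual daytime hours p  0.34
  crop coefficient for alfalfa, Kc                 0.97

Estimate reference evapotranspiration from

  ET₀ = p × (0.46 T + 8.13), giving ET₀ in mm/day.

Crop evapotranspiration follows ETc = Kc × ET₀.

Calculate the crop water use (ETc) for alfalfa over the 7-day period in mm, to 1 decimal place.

48.1 mm

ET₀ = 0.34 × (0.46 × 27.6 + 8.13) = 0.34 × 20.826 = 7.0808 mm/d
ETc = Kc × ET₀ = 0.97 × 7.0808 = 6.8684 mm/d
Over 7 days: 6.8684 × 7 = 48.079 mm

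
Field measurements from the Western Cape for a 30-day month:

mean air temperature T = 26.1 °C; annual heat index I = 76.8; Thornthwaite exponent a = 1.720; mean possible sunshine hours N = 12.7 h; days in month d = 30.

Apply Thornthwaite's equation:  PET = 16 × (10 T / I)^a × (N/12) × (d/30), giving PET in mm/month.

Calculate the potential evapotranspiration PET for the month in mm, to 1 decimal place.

10T/I = 10 × 26.1 / 76.8 = 3.3984
(10T/I)^a = 3.3984^1.720 = 8.1996
Uncorrected PET = 16 × 8.1996 = 131.194 mm
Correction = (N/12)(d/30) = (12.7/12)(30/30) = 1.0583
PET = 131.194 × 1.0583 = 138.843 mm/month

138.8 mm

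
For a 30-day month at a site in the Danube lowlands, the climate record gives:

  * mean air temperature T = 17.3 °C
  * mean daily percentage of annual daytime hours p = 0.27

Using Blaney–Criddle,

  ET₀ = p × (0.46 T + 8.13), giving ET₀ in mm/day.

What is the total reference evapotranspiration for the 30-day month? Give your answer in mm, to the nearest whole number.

130 mm

ET₀ = 0.27 × (0.46 × 17.3 + 8.13) = 0.27 × 16.088 = 4.3438 mm/d
Monthly total = 4.3438 × 30 = 130.314 mm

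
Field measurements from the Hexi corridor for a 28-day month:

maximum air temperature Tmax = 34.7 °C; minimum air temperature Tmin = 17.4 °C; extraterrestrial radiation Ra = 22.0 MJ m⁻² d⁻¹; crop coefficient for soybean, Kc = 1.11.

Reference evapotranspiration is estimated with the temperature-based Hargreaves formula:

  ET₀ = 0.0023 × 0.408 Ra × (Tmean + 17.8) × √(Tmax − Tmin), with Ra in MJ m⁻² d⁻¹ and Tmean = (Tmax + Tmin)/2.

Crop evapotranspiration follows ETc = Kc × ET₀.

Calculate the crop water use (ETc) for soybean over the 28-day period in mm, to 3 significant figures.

117 mm

Tmean = (34.7 + 17.4)/2 = 26.05 °C
0.408 Ra = 0.408 × 22.0 = 8.9760 mm/d equivalent
ET₀ = 0.0023 × 8.9760 × (26.05 + 17.8) × √17.3 = 0.0023 × 8.9760 × 43.85 × 4.1593 = 3.7653 mm/d
ETc = Kc × ET₀ = 1.11 × 3.7653 = 4.1795 mm/d
Over 28 days: 4.1795 × 28 = 117.026 mm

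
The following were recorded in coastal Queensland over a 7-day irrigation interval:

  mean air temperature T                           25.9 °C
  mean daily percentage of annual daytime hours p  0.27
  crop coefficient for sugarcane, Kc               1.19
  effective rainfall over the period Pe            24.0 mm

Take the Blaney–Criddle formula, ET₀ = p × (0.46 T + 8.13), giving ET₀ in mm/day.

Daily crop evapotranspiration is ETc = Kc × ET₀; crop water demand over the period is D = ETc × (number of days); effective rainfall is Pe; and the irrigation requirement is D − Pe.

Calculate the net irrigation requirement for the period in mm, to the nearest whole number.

21 mm

ET₀ = 0.27 × (0.46 × 25.9 + 8.13) = 0.27 × 20.044 = 5.4119 mm/d
ETc = Kc × ET₀ = 1.19 × 5.4119 = 6.4402 mm/d
Crop demand D = ETc × 7 d = 6.4402 × 7 = 45.081 mm
D − Pe = 45.081 − 24.0 = 21.081 mm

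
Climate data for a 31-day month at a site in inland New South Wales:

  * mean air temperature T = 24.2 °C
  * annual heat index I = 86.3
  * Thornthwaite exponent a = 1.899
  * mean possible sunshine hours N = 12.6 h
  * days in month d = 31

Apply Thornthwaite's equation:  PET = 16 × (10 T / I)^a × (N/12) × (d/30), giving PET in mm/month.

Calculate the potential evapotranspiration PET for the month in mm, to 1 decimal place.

10T/I = 10 × 24.2 / 86.3 = 2.8042
(10T/I)^a = 2.8042^1.899 = 7.0858
Uncorrected PET = 16 × 7.0858 = 113.373 mm
Correction = (N/12)(d/30) = (12.6/12)(31/30) = 1.0850
PET = 113.373 × 1.0850 = 123.010 mm/month

123.0 mm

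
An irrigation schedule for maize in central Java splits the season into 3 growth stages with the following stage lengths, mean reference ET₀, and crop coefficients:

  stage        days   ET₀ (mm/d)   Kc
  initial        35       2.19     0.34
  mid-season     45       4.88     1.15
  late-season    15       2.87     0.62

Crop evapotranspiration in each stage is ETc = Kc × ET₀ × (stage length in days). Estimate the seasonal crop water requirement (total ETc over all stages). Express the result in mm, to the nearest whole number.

305 mm

initial: 0.34 × 2.19 × 35 = 26.06 mm
mid-season: 1.15 × 4.88 × 45 = 252.54 mm
late-season: 0.62 × 2.87 × 15 = 26.69 mm
Seasonal total = 305.29 mm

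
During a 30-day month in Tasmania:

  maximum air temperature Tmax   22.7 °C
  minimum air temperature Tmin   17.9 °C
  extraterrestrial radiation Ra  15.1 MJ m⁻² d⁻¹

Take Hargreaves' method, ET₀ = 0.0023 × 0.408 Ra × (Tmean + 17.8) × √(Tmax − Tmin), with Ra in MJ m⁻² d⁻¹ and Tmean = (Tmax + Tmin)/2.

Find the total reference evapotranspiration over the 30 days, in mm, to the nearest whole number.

Tmean = (22.7 + 17.9)/2 = 20.30 °C
0.408 Ra = 0.408 × 15.1 = 6.1608 mm/d equivalent
ET₀ = 0.0023 × 6.1608 × (20.30 + 17.8) × √4.8 = 0.0023 × 6.1608 × 38.10 × 2.1909 = 1.1828 mm/d
Over 30 days: 1.1828 × 30 = 35.484 mm

35 mm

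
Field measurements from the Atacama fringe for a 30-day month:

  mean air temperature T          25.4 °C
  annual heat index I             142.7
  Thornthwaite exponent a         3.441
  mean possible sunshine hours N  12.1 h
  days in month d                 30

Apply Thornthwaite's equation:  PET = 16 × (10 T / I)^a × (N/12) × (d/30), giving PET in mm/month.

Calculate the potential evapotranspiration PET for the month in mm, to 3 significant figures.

117 mm

10T/I = 10 × 25.4 / 142.7 = 1.7800
(10T/I)^a = 1.7800^3.441 = 7.2727
Uncorrected PET = 16 × 7.2727 = 116.363 mm
Correction = (N/12)(d/30) = (12.1/12)(30/30) = 1.0083
PET = 116.363 × 1.0083 = 117.329 mm/month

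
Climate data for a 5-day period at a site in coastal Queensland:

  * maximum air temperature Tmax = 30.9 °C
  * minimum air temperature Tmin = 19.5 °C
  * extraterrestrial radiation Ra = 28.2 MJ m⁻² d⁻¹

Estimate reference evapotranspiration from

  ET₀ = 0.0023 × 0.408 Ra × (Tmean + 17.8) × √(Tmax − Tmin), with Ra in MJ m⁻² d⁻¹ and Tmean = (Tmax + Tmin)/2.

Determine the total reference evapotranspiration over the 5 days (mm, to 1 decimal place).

Tmean = (30.9 + 19.5)/2 = 25.20 °C
0.408 Ra = 0.408 × 28.2 = 11.5056 mm/d equivalent
ET₀ = 0.0023 × 11.5056 × (25.20 + 17.8) × √11.4 = 0.0023 × 11.5056 × 43.00 × 3.3764 = 3.8420 mm/d
Over 5 days: 3.8420 × 5 = 19.210 mm

19.2 mm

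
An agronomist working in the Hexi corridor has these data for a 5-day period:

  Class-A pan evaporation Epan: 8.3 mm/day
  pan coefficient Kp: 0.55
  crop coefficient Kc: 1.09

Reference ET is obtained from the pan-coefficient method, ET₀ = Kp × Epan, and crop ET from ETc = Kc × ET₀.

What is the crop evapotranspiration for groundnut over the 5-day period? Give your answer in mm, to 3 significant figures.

ET₀ = 0.55 × 8.3 = 4.5650 mm/d
ETc = Kc × ET₀ = 1.09 × 4.5650 = 4.9759 mm/d
Over 5 days: 4.9759 × 5 = 24.880 mm

24.9 mm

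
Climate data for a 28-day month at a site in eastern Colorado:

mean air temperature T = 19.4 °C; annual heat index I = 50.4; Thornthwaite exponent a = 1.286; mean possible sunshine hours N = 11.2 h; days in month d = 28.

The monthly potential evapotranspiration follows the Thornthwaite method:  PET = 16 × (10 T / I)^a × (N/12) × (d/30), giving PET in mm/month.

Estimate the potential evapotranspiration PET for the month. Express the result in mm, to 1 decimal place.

78.9 mm

10T/I = 10 × 19.4 / 50.4 = 3.8492
(10T/I)^a = 3.8492^1.286 = 5.6596
Uncorrected PET = 16 × 5.6596 = 90.554 mm
Correction = (N/12)(d/30) = (11.2/12)(28/30) = 0.8711
PET = 90.554 × 0.8711 = 78.882 mm/month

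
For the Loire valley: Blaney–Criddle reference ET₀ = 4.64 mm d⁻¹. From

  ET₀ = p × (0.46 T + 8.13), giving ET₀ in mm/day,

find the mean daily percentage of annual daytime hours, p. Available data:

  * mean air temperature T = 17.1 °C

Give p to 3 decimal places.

p = ET₀ / (0.46 T + 8.13) = 4.64 / (0.46 × 17.1 + 8.13) = 4.64 / 15.996 = 0.2901

0.290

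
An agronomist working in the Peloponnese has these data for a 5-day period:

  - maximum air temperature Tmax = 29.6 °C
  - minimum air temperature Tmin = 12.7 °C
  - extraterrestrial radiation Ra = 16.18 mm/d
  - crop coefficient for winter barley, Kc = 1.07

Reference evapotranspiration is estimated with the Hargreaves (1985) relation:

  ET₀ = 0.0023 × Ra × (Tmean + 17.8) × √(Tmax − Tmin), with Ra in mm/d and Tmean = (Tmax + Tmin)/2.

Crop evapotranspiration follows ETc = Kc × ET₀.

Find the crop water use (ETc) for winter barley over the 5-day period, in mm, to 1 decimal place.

31.9 mm

Tmean = (29.6 + 12.7)/2 = 21.15 °C
ET₀ = 0.0023 × 16.18 × (21.15 + 17.8) × √16.9 = 0.0023 × 16.18 × 38.95 × 4.1110 = 5.9588 mm/d
ETc = Kc × ET₀ = 1.07 × 5.9588 = 6.3759 mm/d
Over 5 days: 6.3759 × 5 = 31.880 mm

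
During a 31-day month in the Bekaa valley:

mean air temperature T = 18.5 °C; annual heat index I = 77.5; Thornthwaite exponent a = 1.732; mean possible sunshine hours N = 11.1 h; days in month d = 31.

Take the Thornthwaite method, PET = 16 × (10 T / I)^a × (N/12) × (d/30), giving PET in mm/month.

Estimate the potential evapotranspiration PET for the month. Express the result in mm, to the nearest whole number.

69 mm

10T/I = 10 × 18.5 / 77.5 = 2.3871
(10T/I)^a = 2.3871^1.732 = 4.5131
Uncorrected PET = 16 × 4.5131 = 72.210 mm
Correction = (N/12)(d/30) = (11.1/12)(31/30) = 0.9558
PET = 72.210 × 0.9558 = 69.018 mm/month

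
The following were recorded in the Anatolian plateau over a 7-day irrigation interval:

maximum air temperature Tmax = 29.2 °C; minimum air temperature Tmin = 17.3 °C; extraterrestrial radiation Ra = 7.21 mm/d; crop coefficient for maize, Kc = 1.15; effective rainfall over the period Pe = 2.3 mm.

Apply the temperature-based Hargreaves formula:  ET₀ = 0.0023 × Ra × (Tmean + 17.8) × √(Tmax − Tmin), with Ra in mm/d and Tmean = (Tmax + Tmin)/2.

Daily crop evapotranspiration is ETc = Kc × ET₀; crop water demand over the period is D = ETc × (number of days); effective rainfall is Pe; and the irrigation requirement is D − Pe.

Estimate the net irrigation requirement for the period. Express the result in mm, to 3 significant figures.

Tmean = (29.2 + 17.3)/2 = 23.25 °C
ET₀ = 0.0023 × 7.21 × (23.25 + 17.8) × √11.9 = 0.0023 × 7.21 × 41.05 × 3.4496 = 2.3483 mm/d
ETc = Kc × ET₀ = 1.15 × 2.3483 = 2.7005 mm/d
Crop demand D = ETc × 7 d = 2.7005 × 7 = 18.904 mm
D − Pe = 18.904 − 2.3 = 16.604 mm

16.6 mm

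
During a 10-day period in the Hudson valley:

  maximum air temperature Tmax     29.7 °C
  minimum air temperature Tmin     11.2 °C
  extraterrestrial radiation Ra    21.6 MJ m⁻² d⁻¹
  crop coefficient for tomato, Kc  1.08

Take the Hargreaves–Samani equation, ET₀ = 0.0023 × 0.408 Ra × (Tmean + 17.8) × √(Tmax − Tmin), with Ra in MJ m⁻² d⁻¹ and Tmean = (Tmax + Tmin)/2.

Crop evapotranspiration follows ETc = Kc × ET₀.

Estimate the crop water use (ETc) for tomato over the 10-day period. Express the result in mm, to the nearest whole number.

36 mm

Tmean = (29.7 + 11.2)/2 = 20.45 °C
0.408 Ra = 0.408 × 21.6 = 8.8128 mm/d equivalent
ET₀ = 0.0023 × 8.8128 × (20.45 + 17.8) × √18.5 = 0.0023 × 8.8128 × 38.25 × 4.3012 = 3.3347 mm/d
ETc = Kc × ET₀ = 1.08 × 3.3347 = 3.6015 mm/d
Over 10 days: 3.6015 × 10 = 36.015 mm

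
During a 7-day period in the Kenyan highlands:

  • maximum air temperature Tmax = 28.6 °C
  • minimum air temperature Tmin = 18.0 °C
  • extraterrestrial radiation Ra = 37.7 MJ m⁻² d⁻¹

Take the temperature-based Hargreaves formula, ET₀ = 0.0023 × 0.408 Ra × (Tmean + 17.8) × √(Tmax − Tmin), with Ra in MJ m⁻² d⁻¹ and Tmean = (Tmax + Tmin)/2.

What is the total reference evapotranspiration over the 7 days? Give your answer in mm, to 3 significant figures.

33.1 mm

Tmean = (28.6 + 18.0)/2 = 23.30 °C
0.408 Ra = 0.408 × 37.7 = 15.3816 mm/d equivalent
ET₀ = 0.0023 × 15.3816 × (23.30 + 17.8) × √10.6 = 0.0023 × 15.3816 × 41.10 × 3.2558 = 4.7340 mm/d
Over 7 days: 4.7340 × 7 = 33.138 mm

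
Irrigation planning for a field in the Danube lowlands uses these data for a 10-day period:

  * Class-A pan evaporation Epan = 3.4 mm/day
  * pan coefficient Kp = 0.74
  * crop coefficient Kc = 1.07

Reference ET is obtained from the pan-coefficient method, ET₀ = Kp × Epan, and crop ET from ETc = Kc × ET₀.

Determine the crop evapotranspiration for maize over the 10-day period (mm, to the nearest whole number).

ET₀ = 0.74 × 3.4 = 2.5160 mm/d
ETc = Kc × ET₀ = 1.07 × 2.5160 = 2.6921 mm/d
Over 10 days: 2.6921 × 10 = 26.921 mm

27 mm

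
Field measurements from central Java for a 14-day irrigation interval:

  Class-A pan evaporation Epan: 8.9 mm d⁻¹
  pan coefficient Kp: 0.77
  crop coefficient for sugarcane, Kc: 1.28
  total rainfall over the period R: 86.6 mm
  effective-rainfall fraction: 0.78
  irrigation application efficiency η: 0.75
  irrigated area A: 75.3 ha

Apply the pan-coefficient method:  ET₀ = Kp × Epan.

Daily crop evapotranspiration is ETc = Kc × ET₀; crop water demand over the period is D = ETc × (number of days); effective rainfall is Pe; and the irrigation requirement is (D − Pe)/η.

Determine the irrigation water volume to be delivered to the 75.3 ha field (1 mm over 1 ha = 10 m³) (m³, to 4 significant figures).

55480 m³

ET₀ = 0.77 × 8.9 = 6.8530 mm/d
ETc = Kc × ET₀ = 1.28 × 6.8530 = 8.7718 mm/d
Crop demand D = ETc × 14 d = 8.7718 × 14 = 122.805 mm
Pe = 0.78 × 86.6 = 67.548 mm
D − Pe = 122.805 − 67.548 = 55.257 mm
Gross irrigation = 55.257 / 0.75 = 73.676 mm
Volume = 73.676 mm × 75.3 ha × 10 = 55478.0 m³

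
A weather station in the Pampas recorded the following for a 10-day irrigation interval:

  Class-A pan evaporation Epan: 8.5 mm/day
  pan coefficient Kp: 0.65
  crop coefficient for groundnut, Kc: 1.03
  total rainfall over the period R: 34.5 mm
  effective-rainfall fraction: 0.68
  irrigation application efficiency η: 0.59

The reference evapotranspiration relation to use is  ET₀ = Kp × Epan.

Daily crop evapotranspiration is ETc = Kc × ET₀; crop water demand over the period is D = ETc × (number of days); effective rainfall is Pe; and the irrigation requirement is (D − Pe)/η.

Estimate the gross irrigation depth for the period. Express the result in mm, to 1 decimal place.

ET₀ = 0.65 × 8.5 = 5.5250 mm/d
ETc = Kc × ET₀ = 1.03 × 5.5250 = 5.6908 mm/d
Crop demand D = ETc × 10 d = 5.6908 × 10 = 56.908 mm
Pe = 0.68 × 34.5 = 23.460 mm
D − Pe = 56.908 − 23.460 = 33.448 mm
Gross irrigation = 33.448 / 0.59 = 56.692 mm

56.7 mm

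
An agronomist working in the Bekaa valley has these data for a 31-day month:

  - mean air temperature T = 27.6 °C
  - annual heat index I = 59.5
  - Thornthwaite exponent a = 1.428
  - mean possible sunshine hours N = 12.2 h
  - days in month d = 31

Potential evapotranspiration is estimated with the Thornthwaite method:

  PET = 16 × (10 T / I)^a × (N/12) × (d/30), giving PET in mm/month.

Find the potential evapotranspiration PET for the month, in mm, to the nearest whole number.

150 mm

10T/I = 10 × 27.6 / 59.5 = 4.6387
(10T/I)^a = 4.6387^1.428 = 8.9457
Uncorrected PET = 16 × 8.9457 = 143.131 mm
Correction = (N/12)(d/30) = (12.2/12)(31/30) = 1.0506
PET = 143.131 × 1.0506 = 150.373 mm/month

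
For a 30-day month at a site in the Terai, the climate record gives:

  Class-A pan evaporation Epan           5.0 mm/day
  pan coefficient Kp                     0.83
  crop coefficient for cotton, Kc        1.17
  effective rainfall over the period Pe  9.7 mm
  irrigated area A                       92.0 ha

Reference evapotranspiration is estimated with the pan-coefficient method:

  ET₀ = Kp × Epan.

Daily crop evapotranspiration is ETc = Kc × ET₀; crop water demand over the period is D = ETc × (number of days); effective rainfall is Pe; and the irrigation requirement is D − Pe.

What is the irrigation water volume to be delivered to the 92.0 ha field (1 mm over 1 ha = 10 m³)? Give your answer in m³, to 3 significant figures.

125000 m³

ET₀ = 0.83 × 5.0 = 4.1500 mm/d
ETc = Kc × ET₀ = 1.17 × 4.1500 = 4.8555 mm/d
Crop demand D = ETc × 30 d = 4.8555 × 30 = 145.665 mm
D − Pe = 145.665 − 9.7 = 135.965 mm
Volume = 135.965 mm × 92.0 ha × 10 = 125087.8 m³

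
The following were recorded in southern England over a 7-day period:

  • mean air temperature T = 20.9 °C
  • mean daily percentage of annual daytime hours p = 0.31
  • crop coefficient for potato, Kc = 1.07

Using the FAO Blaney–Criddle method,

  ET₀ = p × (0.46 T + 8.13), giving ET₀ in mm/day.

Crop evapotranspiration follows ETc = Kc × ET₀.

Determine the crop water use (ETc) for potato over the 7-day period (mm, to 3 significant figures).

41.2 mm

ET₀ = 0.31 × (0.46 × 20.9 + 8.13) = 0.31 × 17.744 = 5.5006 mm/d
ETc = Kc × ET₀ = 1.07 × 5.5006 = 5.8856 mm/d
Over 7 days: 5.8856 × 7 = 41.199 mm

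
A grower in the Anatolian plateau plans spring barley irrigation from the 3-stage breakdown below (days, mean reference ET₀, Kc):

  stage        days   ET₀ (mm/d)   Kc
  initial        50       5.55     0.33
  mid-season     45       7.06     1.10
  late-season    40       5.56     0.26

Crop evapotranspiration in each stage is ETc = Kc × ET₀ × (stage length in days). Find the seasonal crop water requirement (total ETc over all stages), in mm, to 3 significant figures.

499 mm

initial: 0.33 × 5.55 × 50 = 91.58 mm
mid-season: 1.10 × 7.06 × 45 = 349.47 mm
late-season: 0.26 × 5.56 × 40 = 57.82 mm
Seasonal total = 498.87 mm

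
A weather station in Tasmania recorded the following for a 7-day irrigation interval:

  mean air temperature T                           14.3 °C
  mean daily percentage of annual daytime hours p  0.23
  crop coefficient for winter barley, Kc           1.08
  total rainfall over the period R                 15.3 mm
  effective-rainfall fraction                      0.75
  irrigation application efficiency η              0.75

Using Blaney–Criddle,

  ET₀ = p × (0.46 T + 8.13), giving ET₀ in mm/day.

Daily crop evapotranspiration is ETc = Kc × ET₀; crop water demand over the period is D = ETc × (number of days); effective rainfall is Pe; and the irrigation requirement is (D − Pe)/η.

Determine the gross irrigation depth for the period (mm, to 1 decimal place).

ET₀ = 0.23 × (0.46 × 14.3 + 8.13) = 0.23 × 14.708 = 3.3828 mm/d
ETc = Kc × ET₀ = 1.08 × 3.3828 = 3.6534 mm/d
Crop demand D = ETc × 7 d = 3.6534 × 7 = 25.574 mm
Pe = 0.75 × 15.3 = 11.475 mm
D − Pe = 25.574 − 11.475 = 14.099 mm
Gross irrigation = 14.099 / 0.75 = 18.799 mm

18.8 mm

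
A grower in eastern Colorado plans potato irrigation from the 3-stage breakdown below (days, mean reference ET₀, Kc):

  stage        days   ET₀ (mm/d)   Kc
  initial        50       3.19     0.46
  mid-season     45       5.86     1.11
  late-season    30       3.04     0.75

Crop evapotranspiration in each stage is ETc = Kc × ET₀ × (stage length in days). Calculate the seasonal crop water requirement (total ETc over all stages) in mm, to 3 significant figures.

434 mm

initial: 0.46 × 3.19 × 50 = 73.37 mm
mid-season: 1.11 × 5.86 × 45 = 292.71 mm
late-season: 0.75 × 3.04 × 30 = 68.40 mm
Seasonal total = 434.48 mm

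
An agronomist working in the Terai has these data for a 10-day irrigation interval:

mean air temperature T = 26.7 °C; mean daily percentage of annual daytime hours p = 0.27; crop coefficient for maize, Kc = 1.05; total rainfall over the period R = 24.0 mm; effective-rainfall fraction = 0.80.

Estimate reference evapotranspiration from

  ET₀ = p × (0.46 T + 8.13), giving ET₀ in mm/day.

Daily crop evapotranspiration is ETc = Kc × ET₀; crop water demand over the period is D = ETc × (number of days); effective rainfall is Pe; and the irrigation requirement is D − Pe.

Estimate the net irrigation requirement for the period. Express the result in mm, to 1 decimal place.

ET₀ = 0.27 × (0.46 × 26.7 + 8.13) = 0.27 × 20.412 = 5.5112 mm/d
ETc = Kc × ET₀ = 1.05 × 5.5112 = 5.7868 mm/d
Crop demand D = ETc × 10 d = 5.7868 × 10 = 57.868 mm
Pe = 0.80 × 24.0 = 19.200 mm
D − Pe = 57.868 − 19.200 = 38.668 mm

38.7 mm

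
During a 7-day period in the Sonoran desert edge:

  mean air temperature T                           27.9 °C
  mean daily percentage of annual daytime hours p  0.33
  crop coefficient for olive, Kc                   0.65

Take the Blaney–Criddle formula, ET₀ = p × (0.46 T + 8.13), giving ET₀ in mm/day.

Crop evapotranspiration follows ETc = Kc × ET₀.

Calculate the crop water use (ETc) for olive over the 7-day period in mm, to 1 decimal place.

31.5 mm

ET₀ = 0.33 × (0.46 × 27.9 + 8.13) = 0.33 × 20.964 = 6.9181 mm/d
ETc = Kc × ET₀ = 0.65 × 6.9181 = 4.4968 mm/d
Over 7 days: 4.4968 × 7 = 31.478 mm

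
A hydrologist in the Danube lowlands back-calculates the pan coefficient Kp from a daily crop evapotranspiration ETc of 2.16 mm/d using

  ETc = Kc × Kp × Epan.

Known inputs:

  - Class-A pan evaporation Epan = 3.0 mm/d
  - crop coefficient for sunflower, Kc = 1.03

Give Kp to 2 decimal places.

0.70

ETc = Kc × Kp × Epan  ⇒  Kp = ETc / (Kc × Epan)
Kp = 2.16 / (1.03 × 3.0) = 2.16 / 3.090 = 0.6990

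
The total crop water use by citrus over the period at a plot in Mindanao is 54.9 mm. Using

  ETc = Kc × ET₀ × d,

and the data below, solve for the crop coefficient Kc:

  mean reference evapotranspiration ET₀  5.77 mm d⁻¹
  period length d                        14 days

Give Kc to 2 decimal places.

0.68

ETc = Kc × ET₀ × d  ⇒  Kc = ETc / (ET₀ × d)
Kc = 54.9 / (5.77 × 14) = 54.9 / 80.78 = 0.6796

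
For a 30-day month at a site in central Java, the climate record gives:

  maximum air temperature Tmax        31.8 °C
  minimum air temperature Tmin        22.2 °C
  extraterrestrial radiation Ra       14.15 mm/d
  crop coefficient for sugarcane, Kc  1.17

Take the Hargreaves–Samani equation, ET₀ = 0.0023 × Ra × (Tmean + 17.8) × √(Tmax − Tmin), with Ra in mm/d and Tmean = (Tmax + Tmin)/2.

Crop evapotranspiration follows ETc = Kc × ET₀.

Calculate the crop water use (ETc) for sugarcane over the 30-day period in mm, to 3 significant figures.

159 mm

Tmean = (31.8 + 22.2)/2 = 27.00 °C
ET₀ = 0.0023 × 14.15 × (27.00 + 17.8) × √9.6 = 0.0023 × 14.15 × 44.80 × 3.0984 = 4.5175 mm/d
ETc = Kc × ET₀ = 1.17 × 4.5175 = 5.2855 mm/d
Over 30 days: 5.2855 × 30 = 158.565 mm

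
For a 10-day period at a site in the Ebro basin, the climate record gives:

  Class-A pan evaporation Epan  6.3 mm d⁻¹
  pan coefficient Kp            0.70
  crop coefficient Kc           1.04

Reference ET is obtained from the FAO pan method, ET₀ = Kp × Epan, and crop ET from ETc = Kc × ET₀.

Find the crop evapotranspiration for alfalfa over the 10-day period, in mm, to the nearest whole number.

ET₀ = 0.70 × 6.3 = 4.4100 mm/d
ETc = Kc × ET₀ = 1.04 × 4.4100 = 4.5864 mm/d
Over 10 days: 4.5864 × 10 = 45.864 mm

46 mm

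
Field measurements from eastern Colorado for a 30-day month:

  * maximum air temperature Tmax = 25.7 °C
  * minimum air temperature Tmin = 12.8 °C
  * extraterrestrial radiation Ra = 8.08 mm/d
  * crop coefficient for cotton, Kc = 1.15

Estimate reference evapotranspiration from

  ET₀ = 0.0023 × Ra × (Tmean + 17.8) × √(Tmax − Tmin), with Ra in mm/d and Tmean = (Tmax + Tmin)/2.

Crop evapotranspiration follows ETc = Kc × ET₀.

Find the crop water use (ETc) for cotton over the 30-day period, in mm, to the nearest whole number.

Tmean = (25.7 + 12.8)/2 = 19.25 °C
ET₀ = 0.0023 × 8.08 × (19.25 + 17.8) × √12.9 = 0.0023 × 8.08 × 37.05 × 3.5917 = 2.4730 mm/d
ETc = Kc × ET₀ = 1.15 × 2.4730 = 2.8440 mm/d
Over 30 days: 2.8440 × 30 = 85.320 mm

85 mm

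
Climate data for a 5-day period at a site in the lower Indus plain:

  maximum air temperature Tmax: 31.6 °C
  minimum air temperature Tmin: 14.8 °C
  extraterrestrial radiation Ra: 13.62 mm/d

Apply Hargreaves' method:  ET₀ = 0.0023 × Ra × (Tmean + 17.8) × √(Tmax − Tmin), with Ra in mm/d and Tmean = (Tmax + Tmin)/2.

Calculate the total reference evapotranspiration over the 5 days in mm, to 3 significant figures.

26.3 mm

Tmean = (31.6 + 14.8)/2 = 23.20 °C
ET₀ = 0.0023 × 13.62 × (23.20 + 17.8) × √16.8 = 0.0023 × 13.62 × 41.00 × 4.0988 = 5.2644 mm/d
Over 5 days: 5.2644 × 5 = 26.322 mm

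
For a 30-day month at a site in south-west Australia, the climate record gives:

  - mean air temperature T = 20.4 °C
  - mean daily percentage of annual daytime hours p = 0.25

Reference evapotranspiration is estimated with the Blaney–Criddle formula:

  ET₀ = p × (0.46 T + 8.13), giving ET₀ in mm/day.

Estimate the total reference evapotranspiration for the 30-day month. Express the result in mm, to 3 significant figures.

131 mm

ET₀ = 0.25 × (0.46 × 20.4 + 8.13) = 0.25 × 17.514 = 4.3785 mm/d
Monthly total = 4.3785 × 30 = 131.355 mm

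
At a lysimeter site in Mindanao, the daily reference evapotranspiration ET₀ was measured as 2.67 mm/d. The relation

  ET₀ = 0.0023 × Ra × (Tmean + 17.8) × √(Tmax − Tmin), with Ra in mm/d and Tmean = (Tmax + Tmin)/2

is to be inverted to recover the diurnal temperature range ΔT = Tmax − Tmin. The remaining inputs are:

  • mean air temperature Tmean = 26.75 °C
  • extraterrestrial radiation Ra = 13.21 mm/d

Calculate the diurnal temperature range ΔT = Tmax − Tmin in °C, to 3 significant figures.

√ΔT = ET₀ / [0.0023 × Ra × (Tmean+17.8)] = 2.67 / (0.0023 × 13.21 × 44.55) = 1.9726
ΔT = 1.9726² = 3.891 °C

3.89 °C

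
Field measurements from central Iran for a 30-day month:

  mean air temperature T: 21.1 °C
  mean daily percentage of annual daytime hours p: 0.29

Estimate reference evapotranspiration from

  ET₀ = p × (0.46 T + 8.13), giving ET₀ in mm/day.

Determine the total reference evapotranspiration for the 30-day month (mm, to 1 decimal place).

155.2 mm

ET₀ = 0.29 × (0.46 × 21.1 + 8.13) = 0.29 × 17.836 = 5.1724 mm/d
Monthly total = 5.1724 × 30 = 155.172 mm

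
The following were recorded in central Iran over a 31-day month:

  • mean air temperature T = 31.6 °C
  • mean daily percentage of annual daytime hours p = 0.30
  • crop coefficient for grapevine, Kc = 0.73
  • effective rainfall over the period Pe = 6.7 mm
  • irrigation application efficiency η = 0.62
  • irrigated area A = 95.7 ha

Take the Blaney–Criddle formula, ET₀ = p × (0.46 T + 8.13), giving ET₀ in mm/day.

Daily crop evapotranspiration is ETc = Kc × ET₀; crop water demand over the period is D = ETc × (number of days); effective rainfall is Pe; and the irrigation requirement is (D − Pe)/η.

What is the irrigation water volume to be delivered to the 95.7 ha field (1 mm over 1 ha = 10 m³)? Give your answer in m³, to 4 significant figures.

ET₀ = 0.30 × (0.46 × 31.6 + 8.13) = 0.30 × 22.666 = 6.7998 mm/d
ETc = Kc × ET₀ = 0.73 × 6.7998 = 4.9639 mm/d
Crop demand D = ETc × 31 d = 4.9639 × 31 = 153.881 mm
D − Pe = 153.881 − 6.7 = 147.181 mm
Gross irrigation = 147.181 / 0.62 = 237.389 mm
Volume = 237.389 mm × 95.7 ha × 10 = 227181.3 m³

227200 m³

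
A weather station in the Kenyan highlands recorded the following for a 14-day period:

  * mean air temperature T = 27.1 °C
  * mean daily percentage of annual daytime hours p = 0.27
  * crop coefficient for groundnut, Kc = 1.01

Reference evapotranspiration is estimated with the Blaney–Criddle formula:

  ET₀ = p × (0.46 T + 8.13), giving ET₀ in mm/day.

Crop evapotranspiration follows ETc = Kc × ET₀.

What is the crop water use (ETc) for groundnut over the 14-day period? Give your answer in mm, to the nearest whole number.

ET₀ = 0.27 × (0.46 × 27.1 + 8.13) = 0.27 × 20.596 = 5.5609 mm/d
ETc = Kc × ET₀ = 1.01 × 5.5609 = 5.6165 mm/d
Over 14 days: 5.6165 × 14 = 78.631 mm

79 mm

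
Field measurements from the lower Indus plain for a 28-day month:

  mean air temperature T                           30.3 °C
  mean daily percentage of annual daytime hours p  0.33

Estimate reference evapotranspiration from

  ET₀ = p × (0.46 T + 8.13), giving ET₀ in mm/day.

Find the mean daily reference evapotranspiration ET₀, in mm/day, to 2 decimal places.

ET₀ = 0.33 × (0.46 × 30.3 + 8.13) = 0.33 × 22.068 = 7.2824 mm/d

7.28 mm/day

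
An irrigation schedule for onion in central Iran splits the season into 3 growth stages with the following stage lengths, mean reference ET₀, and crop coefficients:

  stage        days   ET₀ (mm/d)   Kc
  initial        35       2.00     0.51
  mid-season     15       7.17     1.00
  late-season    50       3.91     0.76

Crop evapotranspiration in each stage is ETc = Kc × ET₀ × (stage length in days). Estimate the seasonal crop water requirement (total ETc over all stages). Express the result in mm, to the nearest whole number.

initial: 0.51 × 2.00 × 35 = 35.70 mm
mid-season: 1.00 × 7.17 × 15 = 107.55 mm
late-season: 0.76 × 3.91 × 50 = 148.58 mm
Seasonal total = 291.83 mm

292 mm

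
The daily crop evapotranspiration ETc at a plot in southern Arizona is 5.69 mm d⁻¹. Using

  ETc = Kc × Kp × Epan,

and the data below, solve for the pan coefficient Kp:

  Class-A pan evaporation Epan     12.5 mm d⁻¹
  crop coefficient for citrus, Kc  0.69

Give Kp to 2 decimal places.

ETc = Kc × Kp × Epan  ⇒  Kp = ETc / (Kc × Epan)
Kp = 5.69 / (0.69 × 12.5) = 5.69 / 8.625 = 0.6597

0.66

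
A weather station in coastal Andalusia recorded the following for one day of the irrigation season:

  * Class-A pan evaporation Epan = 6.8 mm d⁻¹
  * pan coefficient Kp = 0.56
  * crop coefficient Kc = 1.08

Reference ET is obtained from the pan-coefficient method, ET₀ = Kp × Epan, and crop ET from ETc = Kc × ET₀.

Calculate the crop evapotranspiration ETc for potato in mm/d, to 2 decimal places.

ET₀ = 0.56 × 6.8 = 3.8080 mm/d
ETc = Kc × ET₀ = 1.08 × 3.8080 = 4.1126 mm/d

4.11 mm/d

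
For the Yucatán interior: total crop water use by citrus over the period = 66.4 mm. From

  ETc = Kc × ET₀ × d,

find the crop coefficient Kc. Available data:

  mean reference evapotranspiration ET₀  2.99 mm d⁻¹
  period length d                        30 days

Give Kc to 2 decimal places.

0.74

ETc = Kc × ET₀ × d  ⇒  Kc = ETc / (ET₀ × d)
Kc = 66.4 / (2.99 × 30) = 66.4 / 89.70 = 0.7402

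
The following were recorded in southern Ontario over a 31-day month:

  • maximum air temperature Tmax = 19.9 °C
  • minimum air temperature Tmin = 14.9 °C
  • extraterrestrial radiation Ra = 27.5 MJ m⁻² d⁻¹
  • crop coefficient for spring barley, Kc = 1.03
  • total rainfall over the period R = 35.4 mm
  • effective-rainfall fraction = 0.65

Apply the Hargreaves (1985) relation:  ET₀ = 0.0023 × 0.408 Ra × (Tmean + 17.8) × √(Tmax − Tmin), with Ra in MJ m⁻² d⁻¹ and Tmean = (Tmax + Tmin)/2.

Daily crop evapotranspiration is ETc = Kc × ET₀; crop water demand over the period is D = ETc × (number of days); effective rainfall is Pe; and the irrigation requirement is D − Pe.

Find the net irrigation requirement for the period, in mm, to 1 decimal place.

Tmean = (19.9 + 14.9)/2 = 17.40 °C
0.408 Ra = 0.408 × 27.5 = 11.2200 mm/d equivalent
ET₀ = 0.0023 × 11.2200 × (17.40 + 17.8) × √5.0 = 0.0023 × 11.2200 × 35.20 × 2.2361 = 2.0312 mm/d
ETc = Kc × ET₀ = 1.03 × 2.0312 = 2.0921 mm/d
Crop demand D = ETc × 31 d = 2.0921 × 31 = 64.855 mm
Pe = 0.65 × 35.4 = 23.010 mm
D − Pe = 64.855 − 23.010 = 41.845 mm

41.8 mm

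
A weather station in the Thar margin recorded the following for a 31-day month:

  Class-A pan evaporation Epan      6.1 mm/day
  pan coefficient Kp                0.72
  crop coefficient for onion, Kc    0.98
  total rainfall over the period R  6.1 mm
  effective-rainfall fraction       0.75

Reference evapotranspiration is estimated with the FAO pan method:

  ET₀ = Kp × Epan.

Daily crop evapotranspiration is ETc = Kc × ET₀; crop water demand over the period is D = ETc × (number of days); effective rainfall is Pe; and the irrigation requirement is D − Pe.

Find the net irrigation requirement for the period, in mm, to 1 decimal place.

ET₀ = 0.72 × 6.1 = 4.3920 mm/d
ETc = Kc × ET₀ = 0.98 × 4.3920 = 4.3042 mm/d
Crop demand D = ETc × 31 d = 4.3042 × 31 = 133.430 mm
Pe = 0.75 × 6.1 = 4.575 mm
D − Pe = 133.430 − 4.575 = 128.855 mm

128.9 mm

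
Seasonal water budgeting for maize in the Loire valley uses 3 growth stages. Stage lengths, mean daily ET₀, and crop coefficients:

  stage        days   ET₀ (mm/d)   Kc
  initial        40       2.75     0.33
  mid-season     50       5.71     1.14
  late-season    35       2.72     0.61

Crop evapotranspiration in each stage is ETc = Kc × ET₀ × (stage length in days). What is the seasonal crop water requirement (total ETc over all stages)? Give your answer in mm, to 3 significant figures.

420 mm

initial: 0.33 × 2.75 × 40 = 36.30 mm
mid-season: 1.14 × 5.71 × 50 = 325.47 mm
late-season: 0.61 × 2.72 × 35 = 58.07 mm
Seasonal total = 419.84 mm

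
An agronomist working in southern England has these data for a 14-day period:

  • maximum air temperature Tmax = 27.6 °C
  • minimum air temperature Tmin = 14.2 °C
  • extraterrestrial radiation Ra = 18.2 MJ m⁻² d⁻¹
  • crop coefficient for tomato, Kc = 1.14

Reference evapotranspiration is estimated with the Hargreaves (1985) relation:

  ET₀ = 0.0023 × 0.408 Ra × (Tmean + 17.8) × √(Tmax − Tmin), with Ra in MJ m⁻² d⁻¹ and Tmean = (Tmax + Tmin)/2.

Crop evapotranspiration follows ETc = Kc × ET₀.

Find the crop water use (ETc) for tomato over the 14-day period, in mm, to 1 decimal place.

Tmean = (27.6 + 14.2)/2 = 20.90 °C
0.408 Ra = 0.408 × 18.2 = 7.4256 mm/d equivalent
ET₀ = 0.0023 × 7.4256 × (20.90 + 17.8) × √13.4 = 0.0023 × 7.4256 × 38.70 × 3.6606 = 2.4195 mm/d
ETc = Kc × ET₀ = 1.14 × 2.4195 = 2.7582 mm/d
Over 14 days: 2.7582 × 14 = 38.615 mm

38.6 mm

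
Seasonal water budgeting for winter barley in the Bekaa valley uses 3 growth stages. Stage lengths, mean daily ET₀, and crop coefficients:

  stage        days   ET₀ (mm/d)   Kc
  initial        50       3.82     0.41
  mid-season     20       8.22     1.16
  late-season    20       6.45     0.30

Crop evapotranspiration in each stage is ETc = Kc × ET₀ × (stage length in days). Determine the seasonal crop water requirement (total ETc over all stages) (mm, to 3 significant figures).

initial: 0.41 × 3.82 × 50 = 78.31 mm
mid-season: 1.16 × 8.22 × 20 = 190.70 mm
late-season: 0.30 × 6.45 × 20 = 38.70 mm
Seasonal total = 307.71 mm

308 mm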